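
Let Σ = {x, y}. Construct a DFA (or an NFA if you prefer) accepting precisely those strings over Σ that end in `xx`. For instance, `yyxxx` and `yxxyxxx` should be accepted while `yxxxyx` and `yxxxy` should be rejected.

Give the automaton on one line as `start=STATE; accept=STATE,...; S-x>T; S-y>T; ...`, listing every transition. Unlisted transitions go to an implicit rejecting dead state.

Remember how much of `xx` the current input suffix matches. State S0 means no match yet; S1 means the last symbol is `x`; S2 means the last 2 symbols are `xx`. Only S2 accepts. On a mismatch, fall back to the longest proper suffix that is still a prefix of `xx`.
A 3-state machine:
        x   y  
>  S0   S1  S0 
   S1   S2  S0 
 * S2   S2  S0 
(> = start, * = accepting)

start=S0; accept=S2; S0-x>S1; S0-y>S0; S1-x>S2; S1-y>S0; S2-x>S2; S2-y>S0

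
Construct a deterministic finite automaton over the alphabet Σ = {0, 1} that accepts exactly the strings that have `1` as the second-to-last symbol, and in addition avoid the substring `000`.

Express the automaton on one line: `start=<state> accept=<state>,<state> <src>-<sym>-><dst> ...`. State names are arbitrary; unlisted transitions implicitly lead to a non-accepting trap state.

Run two small machines in parallel and take their product. One (7 states) tracks the last 2 symbols read; the other (4 states) tracks partial matches of the forbidden pattern `000`. Each combined state is a pair, one component from each; accept when both components accept. Minimizing collapses redundant product states.
        0   1  
>  q0   q1  q2 
   q1   q3  q2 
   q2   q4  q5 
   q3   q6  q2 
 * q4   q3  q2 
 * q5   q4  q5 
   q6   q6  q6 
(> = start, * = accepting)

start=q0 accept=q4,q5 q0-0->q1 q0-1->q2 q1-0->q3 q1-1->q2 q2-0->q4 q2-1->q5 q3-0->q6 q3-1->q2 q4-0->q3 q4-1->q2 q5-0->q4 q5-1->q5 q6-0->q6 q6-1->q6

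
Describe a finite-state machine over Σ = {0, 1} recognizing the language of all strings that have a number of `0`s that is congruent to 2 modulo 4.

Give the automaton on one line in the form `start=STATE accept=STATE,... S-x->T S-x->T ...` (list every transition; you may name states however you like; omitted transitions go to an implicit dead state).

Keep the running count of `0`s modulo 4: each `0` advances along the cycle A → B → C → D → A while other symbols loop. Accept at C.
A 4-state machine:
       0  1 
>  A   B  A 
   B   C  B 
 * C   D  C 
   D   A  D 
(> = start, * = accepting)

start=A accept=C A-0->B A-1->A B-0->C B-1->B C-0->D C-1->C D-0->A D-1->D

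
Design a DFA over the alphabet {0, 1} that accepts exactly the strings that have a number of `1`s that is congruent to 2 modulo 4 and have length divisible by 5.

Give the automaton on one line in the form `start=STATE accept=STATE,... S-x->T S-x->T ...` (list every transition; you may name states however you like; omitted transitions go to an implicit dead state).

start=S0 accept=S15 S0-0->S1 S0-1->S2 S1-0->S3 S1-1->S4 S2-0->S4 S2-1->S5 S3-0->S6 S3-1->S7 S4-0->S7 S4-1->S8 S5-0->S8 S5-1->S9 S6-0->S10 S6-1->S11 S7-0->S11 S7-1->S12 S8-0->S12 S8-1->S13 S9-0->S13 S9-1->S10 S10-0->S0 S10-1->S14 S11-0->S14 S11-1->S15 S12-0->S15 S12-1->S16 S13-0->S16 S13-1->S0 S14-0->S2 S14-1->S17 S15-0->S17 S15-1->S18 S16-0->S18 S16-1->S1 S17-0->S5 S17-1->S19 S18-0->S19 S18-1->S3 S19-0->S9 S19-1->S6

Run two small machines in parallel and take their product. The first has 4 states tracking the count of `1`s modulo 4; the second has 5 states tracking the input length modulo 5. A product state is a pair (one from each), accepting exactly when both do.
          0    1  
>  S0     S1   S2 
   S1     S3   S4 
   S2     S4   S5 
   S3     S6   S7 
   S4     S7   S8 
   S5     S8   S9 
   S6    S10  S11 
   S7    S11  S12 
   S8    S12  S13 
   S9    S13  S10 
   S10    S0  S14 
   S11   S14  S15 
   S12   S15  S16 
   S13   S16   S0 
   S14    S2  S17 
 * S15   S17  S18 
   S16   S18   S1 
   S17    S5  S19 
   S18   S19   S3 
   S19    S9   S6 
(> = start, * = accepting)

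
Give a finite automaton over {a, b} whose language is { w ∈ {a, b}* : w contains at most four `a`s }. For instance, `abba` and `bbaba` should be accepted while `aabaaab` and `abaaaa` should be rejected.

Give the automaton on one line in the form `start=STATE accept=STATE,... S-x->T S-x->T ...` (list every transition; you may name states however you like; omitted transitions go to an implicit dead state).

start=S0 accept=S0,S1,S2,S3,S4 S0-a->S1 S0-b->S0 S1-a->S2 S1-b->S1 S2-a->S3 S2-b->S2 S3-a->S4 S3-b->S3 S4-a->S5 S4-b->S4 S5-a->S5 S5-b->S5

Only the number of `a`s matters, and only up to 5. Make a chain S0 → S1 → S2 → S3 → S4 → S5 advanced by each `a` (with S5 absorbing); every other symbol self-loops. The accepting set is {S0, S1, S2, S3, S4}.
With 6 states:
        a   b  
>* S0   S1  S0 
 * S1   S2  S1 
 * S2   S3  S2 
 * S3   S4  S3 
 * S4   S5  S4 
   S5   S5  S5 
(> = start, * = accepting)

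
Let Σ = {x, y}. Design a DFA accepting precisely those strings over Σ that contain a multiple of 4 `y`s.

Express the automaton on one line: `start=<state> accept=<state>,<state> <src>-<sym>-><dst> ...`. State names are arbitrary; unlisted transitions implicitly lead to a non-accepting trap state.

start=q0 accept=q0 q0-x->q0 q0-y->q1 q1-x->q1 q1-y->q2 q2-x->q2 q2-y->q3 q3-x->q3 q3-y->q0

The only thing that matters is how many `y`s have appeared, reduced mod 4. Use one state per residue: q0 for 0, …, q3 for 3. Reading `y` moves to the next residue; anything else stays put. q0 is accepting.
        x   y  
>* q0   q0  q1 
   q1   q1  q2 
   q2   q2  q3 
   q3   q3  q0 
(> = start, * = accepting)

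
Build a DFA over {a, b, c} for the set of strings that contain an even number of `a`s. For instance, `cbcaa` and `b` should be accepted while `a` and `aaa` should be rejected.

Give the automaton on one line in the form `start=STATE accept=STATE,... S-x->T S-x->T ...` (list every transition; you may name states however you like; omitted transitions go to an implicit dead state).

start=S0 accept=S0 S0-a->S1 S0-b->S0 S0-c->S0 S1-a->S0 S1-b->S1 S1-c->S1

Keep the running count of `a`s modulo 2: each `a` advances along the cycle S0 → S1 → S0 while other symbols loop. Accept at S0.
A 2-state machine:
        a   b   c  
>* S0   S1  S0  S0 
   S1   S0  S1  S1 
(> = start, * = accepting)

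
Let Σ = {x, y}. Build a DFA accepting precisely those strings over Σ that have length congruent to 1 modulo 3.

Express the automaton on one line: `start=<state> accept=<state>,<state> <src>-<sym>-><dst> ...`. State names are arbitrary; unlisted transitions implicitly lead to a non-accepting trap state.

Only the length mod 3 matters, so use a 3-cycle: from any state, every input symbol moves to the next state, wrapping s2 back to s0. Mark s1 accepting.
A 3-state machine:
        x   y  
>  s0   s1  s1 
 * s1   s2  s2 
   s2   s0  s0 
(> = start, * = accepting)

start=s0 accept=s1 s0-x->s1 s0-y->s1 s1-x->s2 s1-y->s2 s2-x->s0 s2-y->s0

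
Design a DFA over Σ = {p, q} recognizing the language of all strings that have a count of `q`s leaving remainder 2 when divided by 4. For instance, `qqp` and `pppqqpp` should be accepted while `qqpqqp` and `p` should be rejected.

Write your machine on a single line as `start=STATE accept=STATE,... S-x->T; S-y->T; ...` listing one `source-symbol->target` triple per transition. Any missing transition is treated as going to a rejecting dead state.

Keep the running count of `q`s modulo 4: each `q` advances along the cycle s0 → s1 → s2 → s3 → s0 while other symbols loop. Accept at s2.
4 states suffice.
        p   q  
>  s0   s0  s1 
   s1   s1  s2 
 * s2   s2  s3 
   s3   s3  s0 
(> = start, * = accepting)

start=s0; accept=s2; s0-p->s0; s0-q->s1; s1-p->s1; s1-q->s2; s2-p->s2; s2-q->s3; s3-p->s3; s3-q->s0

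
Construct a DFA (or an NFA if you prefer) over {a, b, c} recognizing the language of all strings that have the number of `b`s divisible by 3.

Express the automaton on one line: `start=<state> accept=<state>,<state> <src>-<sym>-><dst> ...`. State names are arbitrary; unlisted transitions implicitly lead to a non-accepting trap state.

The only thing that matters is how many `b`s have appeared, reduced mod 3. Use one state per residue: s0 for 0, …, s2 for 2. Reading `b` moves to the next residue; anything else stays put. s0 is accepting.
3 states suffice.
        a   b   c  
>* s0   s0  s1  s0 
   s1   s1  s2  s1 
   s2   s2  s0  s2 
(> = start, * = accepting)

start=s0 accept=s0 s0-a->s0 s0-b->s1 s0-c->s0 s1-a->s1 s1-b->s2 s1-c->s1 s2-a->s2 s2-b->s0 s2-c->s2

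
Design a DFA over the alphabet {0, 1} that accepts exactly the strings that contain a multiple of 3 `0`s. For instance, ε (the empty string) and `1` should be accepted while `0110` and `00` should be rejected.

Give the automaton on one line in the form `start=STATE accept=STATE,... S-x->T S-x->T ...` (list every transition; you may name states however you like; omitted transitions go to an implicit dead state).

start=S0 accept=S0 S0-0->S1 S0-1->S0 S1-0->S2 S1-1->S1 S2-0->S0 S2-1->S2

The only thing that matters is how many `0`s have appeared, reduced mod 3. Use one state per residue: S0 for 0, …, S2 for 2. Reading `0` moves to the next residue; anything else stays put. S0 is accepting.
With 3 states:
        0   1  
>* S0   S1  S0 
   S1   S2  S1 
   S2   S0  S2 
(> = start, * = accepting)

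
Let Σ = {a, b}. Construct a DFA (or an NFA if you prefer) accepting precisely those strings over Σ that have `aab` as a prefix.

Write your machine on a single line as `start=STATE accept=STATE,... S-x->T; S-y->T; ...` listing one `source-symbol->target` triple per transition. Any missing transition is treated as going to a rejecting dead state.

start=S0; accept=S3; S0-a->S1; S0-b->S4; S1-a->S2; S1-b->S4; S2-a->S4; S2-b->S3; S3-a->S3; S3-b->S3; S4-a->S4; S4-b->S4

Check the first 3 symbols one by one: S0 through S2 record how many have matched `aab` so far; any wrong symbol goes to the dead state S4. After all 3 match we enter the accepting sink S3.
5 states suffice.
        a   b  
>  S0   S1  S4 
   S1   S2  S4 
   S2   S4  S3 
 * S3   S3  S3 
   S4   S4  S4 
(> = start, * = accepting)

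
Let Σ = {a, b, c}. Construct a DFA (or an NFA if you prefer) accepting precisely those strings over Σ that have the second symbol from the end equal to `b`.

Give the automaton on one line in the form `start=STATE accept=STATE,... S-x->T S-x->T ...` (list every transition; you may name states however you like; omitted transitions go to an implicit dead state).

Because acceptance depends on a position counted from the end, the machine has to buffer the most recent 2 symbols. Make each state the string of the last up-to-2 symbols read; on input `x` shift the window left and append `x`. Accept when the buffered window has length 2 and begins with `b`.
A 13-state machine:
          a    b    c  
>  S0     S1   S2   S3 
   S1     S4   S5   S6 
   S2     S7   S8   S9 
   S3    S10  S11  S12 
   S4     S4   S5   S6 
   S5     S7   S8   S9 
   S6    S10  S11  S12 
 * S7     S4   S5   S6 
 * S8     S7   S8   S9 
 * S9    S10  S11  S12 
   S10    S4   S5   S6 
   S11    S7   S8   S9 
   S12   S10  S11  S12 
(> = start, * = accepting)

start=S0 accept=S7,S8,S9 S0-a->S1 S0-b->S2 S0-c->S3 S1-a->S4 S1-b->S5 S1-c->S6 S2-a->S7 S2-b->S8 S2-c->S9 S3-a->S10 S3-b->S11 S3-c->S12 S4-a->S4 S4-b->S5 S4-c->S6 S5-a->S7 S5-b->S8 S5-c->S9 S6-a->S10 S6-b->S11 S6-c->S12 S7-a->S4 S7-b->S5 S7-c->S6 S8-a->S7 S8-b->S8 S8-c->S9 S9-a->S10 S9-b->S11 S9-c->S12 S10-a->S4 S10-b->S5 S10-c->S6 S11-a->S7 S11-b->S8 S11-c->S9 S12-a->S10 S12-b->S11 S12-c->S12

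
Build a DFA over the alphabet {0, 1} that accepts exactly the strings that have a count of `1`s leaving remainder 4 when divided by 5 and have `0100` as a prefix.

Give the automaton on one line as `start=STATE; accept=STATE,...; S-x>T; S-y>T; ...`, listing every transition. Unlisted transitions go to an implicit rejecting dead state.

Run two small machines in parallel and take their product. The first has 5 states tracking the count of `1`s modulo 5; the second has 6 states tracking whether the input so far still matches the prefix `0100`. A product state is a pair (one from each), accepting exactly when both do.
          0    1  
>  q0     q1   q2 
   q1     q3   q4 
   q2     q2   q5 
   q3     q3   q2 
   q4     q6   q5 
   q5     q5   q7 
   q6     q8   q5 
   q7     q7   q9 
   q8     q8  q10 
   q9     q9   q3 
   q10   q10  q11 
   q11   q11  q12 
 * q12   q12  q13 
   q13   q13   q8 
(> = start, * = accepting)

start=q0; accept=q12; q0-0>q1; q0-1>q2; q1-0>q3; q1-1>q4; q2-0>q2; q2-1>q5; q3-0>q3; q3-1>q2; q4-0>q6; q4-1>q5; q5-0>q5; q5-1>q7; q6-0>q8; q6-1>q5; q7-0>q7; q7-1>q9; q8-0>q8; q8-1>q10; q9-0>q9; q9-1>q3; q10-0>q10; q10-1>q11; q11-0>q11; q11-1>q12; q12-0>q12; q12-1>q13; q13-0>q13; q13-1>q8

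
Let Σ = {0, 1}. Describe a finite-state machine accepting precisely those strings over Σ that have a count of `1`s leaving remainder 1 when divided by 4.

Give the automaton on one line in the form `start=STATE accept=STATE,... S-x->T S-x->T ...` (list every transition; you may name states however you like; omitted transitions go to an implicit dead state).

start=s0 accept=s1 s0-0->s0 s0-1->s1 s1-0->s1 s1-1->s2 s2-0->s2 s2-1->s3 s3-0->s3 s3-1->s0

Keep the running count of `1`s modulo 4: each `1` advances along the cycle s0 → s1 → s2 → s3 → s0 while other symbols loop. Accept at s1.
        0   1  
>  s0   s0  s1 
 * s1   s1  s2 
   s2   s2  s3 
   s3   s3  s0 
(> = start, * = accepting)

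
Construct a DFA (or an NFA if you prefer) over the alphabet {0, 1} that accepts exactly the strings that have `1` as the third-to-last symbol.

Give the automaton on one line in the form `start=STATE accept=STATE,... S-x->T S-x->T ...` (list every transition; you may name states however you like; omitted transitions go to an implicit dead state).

start=s0 accept=s11,s12,s13,s14 s0-0->s1 s0-1->s2 s1-0->s3 s1-1->s4 s2-0->s5 s2-1->s6 s3-0->s7 s3-1->s8 s4-0->s9 s4-1->s10 s5-0->s11 s5-1->s12 s6-0->s13 s6-1->s14 s7-0->s7 s7-1->s8 s8-0->s9 s8-1->s10 s9-0->s11 s9-1->s12 s10-0->s13 s10-1->s14 s11-0->s7 s11-1->s8 s12-0->s9 s12-1->s10 s13-0->s11 s13-1->s12 s14-0->s13 s14-1->s14

A DFA must remember the last 3 symbols (since which symbol is third-to-last isn't known until the input ends). Use one state per possible window of the last ≤3 symbols; accept from those whose window starts with `1`.
15 states suffice.
          0    1  
>  s0     s1   s2 
   s1     s3   s4 
   s2     s5   s6 
   s3     s7   s8 
   s4     s9  s10 
   s5    s11  s12 
   s6    s13  s14 
   s7     s7   s8 
   s8     s9  s10 
   s9    s11  s12 
   s10   s13  s14 
 * s11    s7   s8 
 * s12    s9  s10 
 * s13   s11  s12 
 * s14   s13  s14 
(> = start, * = accepting)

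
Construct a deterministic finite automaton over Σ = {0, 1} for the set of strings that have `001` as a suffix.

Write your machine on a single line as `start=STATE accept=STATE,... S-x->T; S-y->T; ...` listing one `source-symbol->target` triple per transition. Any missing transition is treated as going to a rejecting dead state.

start=q0; accept=q3; q0-0->q1; q0-1->q0; q1-0->q2; q1-1->q0; q2-0->q2; q2-1->q3; q3-0->q1; q3-1->q0

Let each state record the length of the longest suffix of the input read so far that is also a prefix of `001`. q1 means the last symbol is `0`; q2 means the last 2 symbols are `00`; q3 means the last 3 symbols are `001`. Accept only at q3, where the string currently ends in `001`.
4 states suffice.
        0   1  
>  q0   q1  q0 
   q1   q2  q0 
   q2   q2  q3 
 * q3   q1  q0 
(> = start, * = accepting)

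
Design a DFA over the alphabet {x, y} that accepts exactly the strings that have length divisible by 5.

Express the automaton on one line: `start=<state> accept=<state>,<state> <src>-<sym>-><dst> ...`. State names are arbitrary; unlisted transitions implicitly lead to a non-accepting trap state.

start=S0 accept=S0 S0-x->S1 S0-y->S1 S1-x->S2 S1-y->S2 S2-x->S3 S2-y->S3 S3-x->S4 S3-y->S4 S4-x->S0 S4-y->S0

Only the length mod 5 matters, so use a 5-cycle: from any state, every input symbol moves to the next state, wrapping S4 back to S0. Mark S0 accepting.
A 5-state machine:
        x   y  
>* S0   S1  S1 
   S1   S2  S2 
   S2   S3  S3 
   S3   S4  S4 
   S4   S0  S0 
(> = start, * = accepting)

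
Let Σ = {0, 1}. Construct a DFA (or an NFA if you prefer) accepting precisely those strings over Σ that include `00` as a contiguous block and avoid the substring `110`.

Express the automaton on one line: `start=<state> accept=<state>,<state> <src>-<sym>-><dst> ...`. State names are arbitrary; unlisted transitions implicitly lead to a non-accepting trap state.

start=q0 accept=q3,q5,q7 q0-0->q1 q0-1->q2 q1-0->q3 q1-1->q2 q2-0->q1 q2-1->q4 q3-0->q3 q3-1->q5 q4-0->q6 q4-1->q4 q5-0->q3 q5-1->q7 q6-0->q8 q6-1->q9 q7-0->q8 q7-1->q7 q8-0->q8 q8-1->q8 q9-0->q6 q9-1->q9

Handle the two conditions separately and then intersect. One (3 states) tracks whether and how much of `00` has been seen; the other (4 states) tracks partial matches of the forbidden pattern `110`. Each combined state is a pair, one component from each; accept when both components accept.
A 10-state machine:
        0   1  
>  q0   q1  q2 
   q1   q3  q2 
   q2   q1  q4 
 * q3   q3  q5 
   q4   q6  q4 
 * q5   q3  q7 
   q6   q8  q9 
 * q7   q8  q7 
   q8   q8  q8 
   q9   q6  q9 
(> = start, * = accepting)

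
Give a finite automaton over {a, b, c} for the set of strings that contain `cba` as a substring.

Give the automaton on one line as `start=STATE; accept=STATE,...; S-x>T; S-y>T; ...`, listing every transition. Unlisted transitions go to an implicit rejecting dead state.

States s0..s2 record the length of the longest prefix of `cba` that matches the current input suffix. Reaching s3 means `cba` has been seen, and we stay there forever. Accept from s3.
A 4-state machine:
        a   b   c  
>  s0   s0  s0  s1 
   s1   s0  s2  s1 
   s2   s3  s0  s1 
 * s3   s3  s3  s3 
(> = start, * = accepting)

start=s0; accept=s3; s0-a>s0; s0-b>s0; s0-c>s1; s1-a>s0; s1-b>s2; s1-c>s1; s2-a>s3; s2-b>s0; s2-c>s1; s3-a>s3; s3-b>s3; s3-c>s3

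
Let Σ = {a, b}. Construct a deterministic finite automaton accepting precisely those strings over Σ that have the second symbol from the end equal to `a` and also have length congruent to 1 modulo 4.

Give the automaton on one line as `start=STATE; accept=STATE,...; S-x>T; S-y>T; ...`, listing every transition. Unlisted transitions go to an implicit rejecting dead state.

Build one automaton per condition and run them in lockstep. One (7 states) tracks the last 2 symbols read; the other (4 states) tracks the input length modulo 4. Each combined state is a pair, one component from each; accept when both components accept. Equivalent product states are then merged.
With 6 states:
        a   b  
>  q0   q1  q1 
   q1   q2  q2 
   q2   q3  q3 
   q3   q4  q0 
   q4   q5  q5 
 * q5   q2  q2 
(> = start, * = accepting)

start=q0; accept=q5; q0-a>q1; q0-b>q1; q1-a>q2; q1-b>q2; q2-a>q3; q2-b>q3; q3-a>q4; q3-b>q0; q4-a>q5; q4-b>q5; q5-a>q2; q5-b>q2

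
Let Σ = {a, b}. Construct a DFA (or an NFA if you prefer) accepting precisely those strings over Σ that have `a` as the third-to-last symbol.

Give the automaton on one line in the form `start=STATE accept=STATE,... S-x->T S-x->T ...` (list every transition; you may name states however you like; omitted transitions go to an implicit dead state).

start=s0 accept=s7,s8,s9,s10 s0-a->s1 s0-b->s2 s1-a->s3 s1-b->s4 s2-a->s5 s2-b->s6 s3-a->s7 s3-b->s8 s4-a->s9 s4-b->s10 s5-a->s11 s5-b->s12 s6-a->s13 s6-b->s14 s7-a->s7 s7-b->s8 s8-a->s9 s8-b->s10 s9-a->s11 s9-b->s12 s10-a->s13 s10-b->s14 s11-a->s7 s11-b->s8 s12-a->s9 s12-b->s10 s13-a->s11 s13-b->s12 s14-a->s13 s14-b->s14

Because acceptance depends on a position counted from the end, the machine has to buffer the most recent 3 symbols. Make each state the string of the last up-to-3 symbols read; on input `x` shift the window left and append `x`. Accept when the buffered window has length 3 and begins with `a`.
With 15 states:
          a    b  
>  s0     s1   s2 
   s1     s3   s4 
   s2     s5   s6 
   s3     s7   s8 
   s4     s9  s10 
   s5    s11  s12 
   s6    s13  s14 
 * s7     s7   s8 
 * s8     s9  s10 
 * s9    s11  s12 
 * s10   s13  s14 
   s11    s7   s8 
   s12    s9  s10 
   s13   s11  s12 
   s14   s13  s14 
(> = start, * = accepting)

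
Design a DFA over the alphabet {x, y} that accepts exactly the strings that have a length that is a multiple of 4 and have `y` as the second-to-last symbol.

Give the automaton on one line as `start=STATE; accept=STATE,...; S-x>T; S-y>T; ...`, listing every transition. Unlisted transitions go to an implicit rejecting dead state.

start=q0; accept=q5; q0-x>q1; q0-y>q1; q1-x>q2; q1-y>q2; q2-x>q3; q2-y>q4; q3-x>q0; q3-y>q0; q4-x>q5; q4-y>q5; q5-x>q1; q5-y>q1

Build one automaton per condition and run them in lockstep. The first has 4 states tracking the input length modulo 4; the second has 7 states tracking the last 2 symbols read. A product state is a pair (one from each), accepting exactly when both do. Equivalent product states are then merged.
A 6-state machine:
        x   y  
>  q0   q1  q1 
   q1   q2  q2 
   q2   q3  q4 
   q3   q0  q0 
   q4   q5  q5 
 * q5   q1  q1 
(> = start, * = accepting)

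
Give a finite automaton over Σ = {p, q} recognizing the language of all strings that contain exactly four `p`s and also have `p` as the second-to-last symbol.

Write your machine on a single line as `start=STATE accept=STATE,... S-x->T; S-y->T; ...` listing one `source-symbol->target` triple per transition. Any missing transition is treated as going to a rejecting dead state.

Run two small machines in parallel and take their product. The first has 6 states tracking the count of `p`s, saturating at 5; the second has 7 states tracking the last 2 symbols read. A product state is a pair (one from each), accepting exactly when both do.
With 23 states:
          p    q  
>  S0     S1   S2 
   S1     S3   S4 
   S2     S5   S6 
   S3     S7   S8 
   S4     S9  S10 
   S5     S3   S4 
   S6     S5   S6 
   S7    S11  S12 
   S8    S13  S14 
   S9     S7   S8 
   S10    S9  S10 
 * S11   S15  S16 
   S12   S17  S18 
   S13   S11  S12 
   S14   S13  S14 
   S15   S15  S19 
 * S16   S20  S21 
   S17   S15  S16 
   S18   S17  S18 
   S19   S20  S22 
   S20   S15  S19 
   S21   S20  S21 
   S22   S20  S22 
(> = start, * = accepting)

start=S0; accept=S11,S16; S0-p->S1; S0-q->S2; S1-p->S3; S1-q->S4; S2-p->S5; S2-q->S6; S3-p->S7; S3-q->S8; S4-p->S9; S4-q->S10; S5-p->S3; S5-q->S4; S6-p->S5; S6-q->S6; S7-p->S11; S7-q->S12; S8-p->S13; S8-q->S14; S9-p->S7; S9-q->S8; S10-p->S9; S10-q->S10; S11-p->S15; S11-q->S16; S12-p->S17; S12-q->S18; S13-p->S11; S13-q->S12; S14-p->S13; S14-q->S14; S15-p->S15; S15-q->S19; S16-p->S20; S16-q->S21; S17-p->S15; S17-q->S16; S18-p->S17; S18-q->S18; S19-p->S20; S19-q->S22; S20-p->S15; S20-q->S19; S21-p->S20; S21-q->S21; S22-p->S20; S22-q->S22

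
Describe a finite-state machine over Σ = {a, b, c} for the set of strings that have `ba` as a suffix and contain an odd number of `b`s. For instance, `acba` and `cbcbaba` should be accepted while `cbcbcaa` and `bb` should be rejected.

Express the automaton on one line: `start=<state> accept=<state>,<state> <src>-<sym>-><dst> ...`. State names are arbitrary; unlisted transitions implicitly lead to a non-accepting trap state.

start=s0 accept=s2 s0-a->s0 s0-b->s1 s0-c->s0 s1-a->s2 s1-b->s0 s1-c->s3 s2-a->s3 s2-b->s0 s2-c->s3 s3-a->s3 s3-b->s0 s3-c->s3

Build one automaton per condition and run them in lockstep. One (3 states) tracks how much of the suffix `ba` has currently been matched; the other (2 states) tracks the count of `b`s modulo 2. Each combined state is a pair, one component from each; accept when both components accept. Minimizing collapses redundant product states.
A 4-state machine:
        a   b   c  
>  s0   s0  s1  s0 
   s1   s2  s0  s3 
 * s2   s3  s0  s3 
   s3   s3  s0  s3 
(> = start, * = accepting)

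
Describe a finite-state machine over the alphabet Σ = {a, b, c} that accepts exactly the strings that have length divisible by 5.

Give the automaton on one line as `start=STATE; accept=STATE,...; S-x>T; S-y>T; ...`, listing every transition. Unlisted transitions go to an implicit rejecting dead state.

start=q0; accept=q0; q0-a>q1; q0-b>q1; q0-c>q1; q1-a>q2; q1-b>q2; q1-c>q2; q2-a>q3; q2-b>q3; q2-c>q3; q3-a>q4; q3-b>q4; q3-c>q4; q4-a>q0; q4-b>q0; q4-c>q0

Count input length modulo 5: every symbol advances one step around the cycle q0 → q1 → q2 → q3 → q4 → q0. Accept at q0.
A 5-state machine:
        a   b   c  
>* q0   q1  q1  q1 
   q1   q2  q2  q2 
   q2   q3  q3  q3 
   q3   q4  q4  q4 
   q4   q0  q0  q0 
(> = start, * = accepting)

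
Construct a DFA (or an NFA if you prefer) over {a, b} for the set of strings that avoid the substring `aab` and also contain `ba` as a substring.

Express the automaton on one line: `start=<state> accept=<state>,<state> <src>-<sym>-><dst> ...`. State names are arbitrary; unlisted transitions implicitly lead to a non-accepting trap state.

Build one automaton per condition and run them in lockstep. The first has 4 states tracking partial matches of the forbidden pattern `aab`; the second has 3 states tracking whether and how much of `ba` has been seen. A product state is a pair (one from each), accepting exactly when both do.
With 9 states:
        a   b  
>  q0   q1  q2 
   q1   q3  q2 
   q2   q4  q2 
   q3   q3  q5 
 * q4   q6  q7 
   q5   q8  q5 
 * q6   q6  q8 
 * q7   q4  q7 
   q8   q8  q8 
(> = start, * = accepting)

start=q0 accept=q4,q6,q7 q0-a->q1 q0-b->q2 q1-a->q3 q1-b->q2 q2-a->q4 q2-b->q2 q3-a->q3 q3-b->q5 q4-a->q6 q4-b->q7 q5-a->q8 q5-b->q5 q6-a->q6 q6-b->q8 q7-a->q4 q7-b->q7 q8-a->q8 q8-b->q8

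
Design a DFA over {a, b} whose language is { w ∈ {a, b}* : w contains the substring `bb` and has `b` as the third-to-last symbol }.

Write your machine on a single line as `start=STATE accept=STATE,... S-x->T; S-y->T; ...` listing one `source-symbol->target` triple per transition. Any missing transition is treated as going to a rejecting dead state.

Build one automaton per condition and run them in lockstep. The first has 3 states tracking whether and how much of `bb` has been seen; the second has 15 states tracking the last 3 symbols read. A product state is a pair (one from each), accepting exactly when both do.
With 20 states:
          a    b  
>  q0     q1   q2 
   q1     q3   q4 
   q2     q5   q6 
   q3     q7   q8 
   q4     q9  q10 
   q5    q11  q12 
   q6    q13  q14 
   q7     q7   q8 
   q8     q9  q10 
   q9    q11  q12 
   q10   q13  q14 
   q11    q7   q8 
   q12    q9  q10 
 * q13   q15  q16 
 * q14   q13  q14 
 * q15   q17  q18 
 * q16   q19  q10 
   q17   q17  q18 
   q18   q19  q10 
   q19   q15  q16 
(> = start, * = accepting)

start=q0; accept=q13,q14,q15,q16; q0-a->q1; q0-b->q2; q1-a->q3; q1-b->q4; q2-a->q5; q2-b->q6; q3-a->q7; q3-b->q8; q4-a->q9; q4-b->q10; q5-a->q11; q5-b->q12; q6-a->q13; q6-b->q14; q7-a->q7; q7-b->q8; q8-a->q9; q8-b->q10; q9-a->q11; q9-b->q12; q10-a->q13; q10-b->q14; q11-a->q7; q11-b->q8; q12-a->q9; q12-b->q10; q13-a->q15; q13-b->q16; q14-a->q13; q14-b->q14; q15-a->q17; q15-b->q18; q16-a->q19; q16-b->q10; q17-a->q17; q17-b->q18; q18-a->q19; q18-b->q10; q19-a->q15; q19-b->q16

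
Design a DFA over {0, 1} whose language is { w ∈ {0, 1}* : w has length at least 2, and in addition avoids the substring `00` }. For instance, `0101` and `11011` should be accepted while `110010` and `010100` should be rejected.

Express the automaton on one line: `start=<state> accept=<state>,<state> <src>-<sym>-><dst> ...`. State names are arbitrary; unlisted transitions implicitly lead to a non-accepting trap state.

start=q0 accept=q4,q5 q0-0->q1 q0-1->q2 q1-0->q3 q1-1->q4 q2-0->q5 q2-1->q4 q3-0->q3 q3-1->q3 q4-0->q5 q4-1->q4 q5-0->q3 q5-1->q4

Run two small machines in parallel and take their product. One (4 states) tracks the input length, saturating at 3; the other (3 states) tracks partial matches of the forbidden pattern `00`. Each combined state is a pair, one component from each; accept when both components accept. Minimizing collapses redundant product states.
6 states suffice.
        0   1  
>  q0   q1  q2 
   q1   q3  q4 
   q2   q5  q4 
   q3   q3  q3 
 * q4   q5  q4 
 * q5   q3  q4 
(> = start, * = accepting)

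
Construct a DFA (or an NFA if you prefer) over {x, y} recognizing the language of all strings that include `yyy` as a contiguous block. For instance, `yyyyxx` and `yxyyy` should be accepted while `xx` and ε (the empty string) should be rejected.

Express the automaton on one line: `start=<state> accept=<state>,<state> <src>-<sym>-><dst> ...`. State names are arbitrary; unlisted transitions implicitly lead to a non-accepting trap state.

Track how much of `yyy` has been matched so far: state A is no progress, D is the absorbing accept state reached once `yyy` has occurred. Intermediate states record partial matches; on a mismatch, fall back to the longest reusable overlap.
With 4 states:
       x  y 
>  A   A  B 
   B   A  C 
   C   A  D 
 * D   D  D 
(> = start, * = accepting)

start=A accept=D A-x->A A-y->B B-x->A B-y->C C-x->A C-y->D D-x->D D-y->D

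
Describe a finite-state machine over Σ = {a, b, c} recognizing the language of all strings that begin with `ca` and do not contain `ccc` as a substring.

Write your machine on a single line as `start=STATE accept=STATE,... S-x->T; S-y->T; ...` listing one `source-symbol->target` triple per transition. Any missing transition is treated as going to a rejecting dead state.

Run two small machines in parallel and take their product. One (4 states) tracks whether the input so far still matches the prefix `ca`; the other (4 states) tracks partial matches of the forbidden pattern `ccc`. Each combined state is a pair, one component from each; accept when both components accept. Minimizing collapses redundant product states.
6 states suffice.
        a   b   c  
>  q0   q1  q1  q2 
   q1   q1  q1  q1 
   q2   q3  q1  q1 
 * q3   q3  q3  q4 
 * q4   q3  q3  q5 
 * q5   q3  q3  q1 
(> = start, * = accepting)

start=q0; accept=q3,q4,q5; q0-a->q1; q0-b->q1; q0-c->q2; q1-a->q1; q1-b->q1; q1-c->q1; q2-a->q3; q2-b->q1; q2-c->q1; q3-a->q3; q3-b->q3; q3-c->q4; q4-a->q3; q4-b->q3; q4-c->q5; q5-a->q3; q5-b->q3; q5-c->q1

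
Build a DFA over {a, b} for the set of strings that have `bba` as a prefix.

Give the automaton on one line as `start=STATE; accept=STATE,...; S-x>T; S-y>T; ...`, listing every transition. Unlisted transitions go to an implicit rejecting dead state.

Walk along `bba` while the input agrees: from q0 take `b` to q1, and so on. Any deviation drops to the rejecting sink q4. Once q3 is reached the prefix is confirmed and every continuation is accepted.
A 5-state machine:
        a   b  
>  q0   q4  q1 
   q1   q4  q2 
   q2   q3  q4 
 * q3   q3  q3 
   q4   q4  q4 
(> = start, * = accepting)

start=q0; accept=q3; q0-a>q4; q0-b>q1; q1-a>q4; q1-b>q2; q2-a>q3; q2-b>q4; q3-a>q3; q3-b>q3; q4-a>q4; q4-b>q4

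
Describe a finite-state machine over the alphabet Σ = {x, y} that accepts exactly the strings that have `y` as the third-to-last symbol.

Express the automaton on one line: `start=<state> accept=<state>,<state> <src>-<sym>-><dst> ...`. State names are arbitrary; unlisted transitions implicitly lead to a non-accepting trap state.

start=s0 accept=s11,s12,s13,s14 s0-x->s1 s0-y->s2 s1-x->s3 s1-y->s4 s2-x->s5 s2-y->s6 s3-x->s7 s3-y->s8 s4-x->s9 s4-y->s10 s5-x->s11 s5-y->s12 s6-x->s13 s6-y->s14 s7-x->s7 s7-y->s8 s8-x->s9 s8-y->s10 s9-x->s11 s9-y->s12 s10-x->s13 s10-y->s14 s11-x->s7 s11-y->s8 s12-x->s9 s12-y->s10 s13-x->s11 s13-y->s12 s14-x->s13 s14-y->s14

Because acceptance depends on a position counted from the end, the machine has to buffer the most recent 3 symbols. Make each state the string of the last up-to-3 symbols read; on input `x` shift the window left and append `x`. Accept when the buffered window has length 3 and begins with `y`.
15 states suffice.
          x    y  
>  s0     s1   s2 
   s1     s3   s4 
   s2     s5   s6 
   s3     s7   s8 
   s4     s9  s10 
   s5    s11  s12 
   s6    s13  s14 
   s7     s7   s8 
   s8     s9  s10 
   s9    s11  s12 
   s10   s13  s14 
 * s11    s7   s8 
 * s12    s9  s10 
 * s13   s11  s12 
 * s14   s13  s14 
(> = start, * = accepting)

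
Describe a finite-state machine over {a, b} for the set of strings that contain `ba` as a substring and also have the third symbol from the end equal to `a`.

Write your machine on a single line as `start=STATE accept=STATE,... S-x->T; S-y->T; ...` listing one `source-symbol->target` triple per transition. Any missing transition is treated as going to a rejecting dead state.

start=q0; accept=q9,q15,q16,q17; q0-a->q1; q0-b->q2; q1-a->q3; q1-b->q4; q2-a->q5; q2-b->q6; q3-a->q7; q3-b->q8; q4-a->q9; q4-b->q10; q5-a->q11; q5-b->q12; q6-a->q13; q6-b->q14; q7-a->q7; q7-b->q8; q8-a->q9; q8-b->q10; q9-a->q11; q9-b->q12; q10-a->q13; q10-b->q14; q11-a->q15; q11-b->q16; q12-a->q9; q12-b->q17; q13-a->q11; q13-b->q12; q14-a->q13; q14-b->q14; q15-a->q15; q15-b->q16; q16-a->q9; q16-b->q17; q17-a->q13; q17-b->q18; q18-a->q13; q18-b->q18

Handle the two conditions separately and then intersect. One (3 states) tracks whether and how much of `ba` has been seen; the other (15 states) tracks the last 3 symbols read. Each combined state is a pair, one component from each; accept when both components accept.
A 19-state machine:
          a    b  
>  q0     q1   q2 
   q1     q3   q4 
   q2     q5   q6 
   q3     q7   q8 
   q4     q9  q10 
   q5    q11  q12 
   q6    q13  q14 
   q7     q7   q8 
   q8     q9  q10 
 * q9    q11  q12 
   q10   q13  q14 
   q11   q15  q16 
   q12    q9  q17 
   q13   q11  q12 
   q14   q13  q14 
 * q15   q15  q16 
 * q16    q9  q17 
 * q17   q13  q18 
   q18   q13  q18 
(> = start, * = accepting)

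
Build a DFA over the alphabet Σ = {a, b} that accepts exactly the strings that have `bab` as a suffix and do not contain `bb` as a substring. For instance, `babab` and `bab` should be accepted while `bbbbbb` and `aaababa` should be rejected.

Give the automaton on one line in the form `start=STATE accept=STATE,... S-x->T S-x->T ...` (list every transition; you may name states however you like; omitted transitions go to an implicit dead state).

start=s0 accept=s4 s0-a->s0 s0-b->s1 s1-a->s2 s1-b->s3 s2-a->s0 s2-b->s4 s3-a->s5 s3-b->s3 s4-a->s2 s4-b->s3 s5-a->s6 s5-b->s7 s6-a->s6 s6-b->s3 s7-a->s5 s7-b->s3

Run two small machines in parallel and take their product. One (4 states) tracks how much of the suffix `bab` has currently been matched; the other (3 states) tracks partial matches of the forbidden pattern `bb`. Each combined state is a pair, one component from each; accept when both components accept.
8 states suffice.
        a   b  
>  s0   s0  s1 
   s1   s2  s3 
   s2   s0  s4 
   s3   s5  s3 
 * s4   s2  s3 
   s5   s6  s7 
   s6   s6  s3 
   s7   s5  s3 
(> = start, * = accepting)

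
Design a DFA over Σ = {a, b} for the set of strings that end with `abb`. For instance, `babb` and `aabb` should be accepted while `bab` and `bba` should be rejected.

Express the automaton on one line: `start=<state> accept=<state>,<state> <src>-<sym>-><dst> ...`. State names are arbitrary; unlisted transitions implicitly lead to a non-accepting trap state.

start=q0 accept=q3 q0-a->q1 q0-b->q0 q1-a->q1 q1-b->q2 q2-a->q1 q2-b->q3 q3-a->q1 q3-b->q0

Let each state record the length of the longest suffix of the input read so far that is also a prefix of `abb`. q1 means the last symbol is `a`; q2 means the last 2 symbols are `ab`; q3 means the last 3 symbols are `abb`. Accept only at q3, where the string currently ends in `abb`.
A 4-state machine:
        a   b  
>  q0   q1  q0 
   q1   q1  q2 
   q2   q1  q3 
 * q3   q1  q0 
(> = start, * = accepting)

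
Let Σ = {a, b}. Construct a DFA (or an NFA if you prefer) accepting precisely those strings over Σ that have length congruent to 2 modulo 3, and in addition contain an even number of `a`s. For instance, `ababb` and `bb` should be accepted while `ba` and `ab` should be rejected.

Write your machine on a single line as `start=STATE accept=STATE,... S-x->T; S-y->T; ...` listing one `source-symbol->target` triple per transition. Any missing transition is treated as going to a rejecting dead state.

Build one automaton per condition and run them in lockstep. The first has 3 states tracking the input length modulo 3; the second has 2 states tracking the count of `a`s modulo 2. A product state is a pair (one from each), accepting exactly when both do.
6 states suffice.
        a   b  
>  S0   S1  S2 
   S1   S3  S4 
   S2   S4  S3 
 * S3   S5  S0 
   S4   S0  S5 
   S5   S2  S1 
(> = start, * = accepting)

start=S0; accept=S3; S0-a->S1; S0-b->S2; S1-a->S3; S1-b->S4; S2-a->S4; S2-b->S3; S3-a->S5; S3-b->S0; S4-a->S0; S4-b->S5; S5-a->S2; S5-b->S1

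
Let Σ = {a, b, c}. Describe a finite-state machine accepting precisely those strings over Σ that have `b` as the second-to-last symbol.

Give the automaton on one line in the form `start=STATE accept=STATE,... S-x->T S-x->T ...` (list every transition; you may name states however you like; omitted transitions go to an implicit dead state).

start=q0 accept=q7,q8,q9 q0-a->q1 q0-b->q2 q0-c->q3 q1-a->q4 q1-b->q5 q1-c->q6 q2-a->q7 q2-b->q8 q2-c->q9 q3-a->q10 q3-b->q11 q3-c->q12 q4-a->q4 q4-b->q5 q4-c->q6 q5-a->q7 q5-b->q8 q5-c->q9 q6-a->q10 q6-b->q11 q6-c->q12 q7-a->q4 q7-b->q5 q7-c->q6 q8-a->q7 q8-b->q8 q8-c->q9 q9-a->q10 q9-b->q11 q9-c->q12 q10-a->q4 q10-b->q5 q10-c->q6 q11-a->q7 q11-b->q8 q11-c->q9 q12-a->q10 q12-b->q11 q12-c->q12

Because acceptance depends on a position counted from the end, the machine has to buffer the most recent 2 symbols. Make each state the string of the last up-to-2 symbols read; on input `x` shift the window left and append `x`. Accept when the buffered window has length 2 and begins with `b`.
With 13 states:
          a    b    c  
>  q0     q1   q2   q3 
   q1     q4   q5   q6 
   q2     q7   q8   q9 
   q3    q10  q11  q12 
   q4     q4   q5   q6 
   q5     q7   q8   q9 
   q6    q10  q11  q12 
 * q7     q4   q5   q6 
 * q8     q7   q8   q9 
 * q9    q10  q11  q12 
   q10    q4   q5   q6 
   q11    q7   q8   q9 
   q12   q10  q11  q12 
(> = start, * = accepting)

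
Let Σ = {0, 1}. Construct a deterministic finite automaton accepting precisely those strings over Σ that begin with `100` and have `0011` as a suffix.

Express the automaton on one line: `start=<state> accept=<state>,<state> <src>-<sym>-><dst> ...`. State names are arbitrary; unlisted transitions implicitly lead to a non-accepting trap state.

Run two small machines in parallel and take their product. One (5 states) tracks whether the input so far still matches the prefix `100`; the other (5 states) tracks how much of the suffix `0011` has currently been matched. Each combined state is a pair, one component from each; accept when both components accept.
13 states suffice.
          0    1  
>  s0     s1   s2 
   s1     s3   s4 
   s2     s5   s4 
   s3     s3   s6 
   s4     s1   s4 
   s5     s7   s4 
   s6     s1   s8 
   s7     s7   s9 
   s8     s1   s4 
   s9    s10  s11 
   s10    s7  s12 
 * s11   s10  s12 
   s12   s10  s12 
(> = start, * = accepting)

start=s0 accept=s11 s0-0->s1 s0-1->s2 s1-0->s3 s1-1->s4 s2-0->s5 s2-1->s4 s3-0->s3 s3-1->s6 s4-0->s1 s4-1->s4 s5-0->s7 s5-1->s4 s6-0->s1 s6-1->s8 s7-0->s7 s7-1->s9 s8-0->s1 s8-1->s4 s9-0->s10 s9-1->s11 s10-0->s7 s10-1->s12 s11-0->s10 s11-1->s12 s12-0->s10 s12-1->s12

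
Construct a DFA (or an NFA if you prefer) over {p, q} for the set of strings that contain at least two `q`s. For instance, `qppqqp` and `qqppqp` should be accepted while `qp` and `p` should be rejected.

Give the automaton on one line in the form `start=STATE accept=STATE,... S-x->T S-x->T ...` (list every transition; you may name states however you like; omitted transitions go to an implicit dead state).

start=S0 accept=S2,S3 S0-p->S0 S0-q->S1 S1-p->S1 S1-q->S2 S2-p->S2 S2-q->S3 S3-p->S3 S3-q->S3

Only the number of `q`s matters, and only up to 3. Make a chain S0 → S1 → S2 → S3 advanced by each `q` (with S3 absorbing); every other symbol self-loops. The accepting set is {S2, S3}.
A 4-state machine:
        p   q  
>  S0   S0  S1 
   S1   S1  S2 
 * S2   S2  S3 
 * S3   S3  S3 
(> = start, * = accepting)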